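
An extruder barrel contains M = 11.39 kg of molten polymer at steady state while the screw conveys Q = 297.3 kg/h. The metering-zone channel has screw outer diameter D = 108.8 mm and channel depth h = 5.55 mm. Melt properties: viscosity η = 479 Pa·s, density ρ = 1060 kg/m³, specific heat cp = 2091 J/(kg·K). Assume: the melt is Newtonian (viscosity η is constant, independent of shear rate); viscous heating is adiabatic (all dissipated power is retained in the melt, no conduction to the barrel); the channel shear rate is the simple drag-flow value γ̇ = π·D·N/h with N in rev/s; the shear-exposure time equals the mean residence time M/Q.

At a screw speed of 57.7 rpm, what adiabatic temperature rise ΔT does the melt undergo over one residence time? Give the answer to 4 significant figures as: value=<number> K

value=104.6 K

Convert throughput: Q = 297.3 kg/h = 297.3/3600 = 0.0825833 kg/s
t_res = M / Q_s = 11.39 ÷ 0.0825833 = 137.921 s
Convert to SI: D = 0.1088 m, h = 0.00555 m, N = 57.7/60 = 0.961667 rev/s
Shear rate: γ̇ = πDN/h = π·0.1088·0.961667/0.00555 = 59.2257 s⁻¹
ΔT = η·γ̇²·t_res/(ρ·cp) = [479 × 59.2257² × 137.921] / [1060 × 2091] = 104.551 K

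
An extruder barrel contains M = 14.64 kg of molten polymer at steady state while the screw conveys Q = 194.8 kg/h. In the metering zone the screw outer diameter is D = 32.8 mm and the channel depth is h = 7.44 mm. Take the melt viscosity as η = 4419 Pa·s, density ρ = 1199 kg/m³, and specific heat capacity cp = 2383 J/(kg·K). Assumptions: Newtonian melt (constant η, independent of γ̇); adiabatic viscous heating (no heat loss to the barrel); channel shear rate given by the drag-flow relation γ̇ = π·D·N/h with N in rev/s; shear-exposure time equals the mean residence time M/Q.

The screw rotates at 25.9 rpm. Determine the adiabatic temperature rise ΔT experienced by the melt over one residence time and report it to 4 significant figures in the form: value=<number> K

Throughput in SI: Q_s = 194.8 kg/h ÷ 3600 s/h = 0.0541111 kg/s
t_res = M / Q_s = 14.64 ÷ 0.0541111 = 270.554 s
Geometry in metres: D = 32.8 mm → 0.0328 m, h = 7.44 mm → 0.00744 m; screw speed N = 25.9 rpm = 0.431667 rev/s
γ̇ = π·D·N / h = π · 0.0328 · 0.431667 / 0.00744 = 5.9786 s⁻¹
ΔT = η·γ̇²·t_res / (ρ·cp) = 4419 · (5.9786)² · 270.554 / (1199 · 2383) = 14.9566 K

value=14.96 K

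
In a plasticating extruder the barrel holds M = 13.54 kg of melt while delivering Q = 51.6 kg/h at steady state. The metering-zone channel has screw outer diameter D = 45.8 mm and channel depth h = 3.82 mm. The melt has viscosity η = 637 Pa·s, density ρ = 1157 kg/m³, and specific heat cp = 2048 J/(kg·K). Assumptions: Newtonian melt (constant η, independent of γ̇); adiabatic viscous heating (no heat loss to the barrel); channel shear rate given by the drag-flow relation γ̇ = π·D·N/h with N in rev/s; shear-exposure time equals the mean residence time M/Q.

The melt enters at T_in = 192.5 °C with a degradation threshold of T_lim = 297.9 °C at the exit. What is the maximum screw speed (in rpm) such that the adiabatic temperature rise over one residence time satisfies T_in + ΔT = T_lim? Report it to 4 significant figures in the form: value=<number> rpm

Convert throughput: Q = 51.6 kg/h = 51.6/3600 = 0.0143333 kg/s
Mean residence time: t_res = M/Q_s = 13.54 kg / 0.0143333 kg/s = 944.651 s
Geometry in SI: D = 45.8 mm → 0.0458 m, h = 3.82 mm → 0.00382 m
ΔT_a = T_lim − T_in = 297.9 − 192.5 = 105.4 K
Invert ΔT = ηγ̇²t_res/(ρcp) for γ̇: γ̇_max² = ΔT_a ρ cp / (η t_res) = 105.4·1157·2048 / (637·944.651) = 415.043 s⁻²
γ̇_max = sqrt(415.043) = 20.3726 s⁻¹
N_max = γ̇_max·h / (π·D) = 20.3726 · 0.00382 / (π · 0.0458) = 0.540872 rev/s = 32.4523 rpm

value=32.45 rpm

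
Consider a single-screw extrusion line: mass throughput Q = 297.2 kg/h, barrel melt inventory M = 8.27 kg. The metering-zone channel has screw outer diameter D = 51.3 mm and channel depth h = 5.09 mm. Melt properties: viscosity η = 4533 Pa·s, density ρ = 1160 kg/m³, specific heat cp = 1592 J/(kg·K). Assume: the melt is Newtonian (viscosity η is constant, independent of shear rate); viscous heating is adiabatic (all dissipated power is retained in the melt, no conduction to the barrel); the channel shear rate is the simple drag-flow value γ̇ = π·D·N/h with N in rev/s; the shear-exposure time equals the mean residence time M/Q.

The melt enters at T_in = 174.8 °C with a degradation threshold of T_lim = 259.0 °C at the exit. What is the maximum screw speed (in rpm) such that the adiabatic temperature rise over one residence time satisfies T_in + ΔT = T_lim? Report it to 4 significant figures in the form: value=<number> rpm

value=35.07 rpm

Q_s = Q / 3600 = 297.2 / 3600 = 0.0825556 kg/s
t_res = M / Q_s = 8.27 / 0.0825556 = 100.175 s
D = 51.3 mm = 0.0513 m;  h = 5.09 mm = 0.00509 m
Allowable rise: ΔT_a = T_lim − T_in = 259.0 − 174.8 = 84.2 K
γ̇_max² = ΔT_a·ρ·cp/(η·t_res) = 84.2·1160·1592/(4533·100.175) = 342.427 s⁻²
γ̇_max = sqrt(342.427) = 18.5048 s⁻¹
N_max = γ̇_max h / (πD) = 18.5048·0.00509/(π·0.0513) = 0.584433 rev/s → ×60 = 35.066 rpm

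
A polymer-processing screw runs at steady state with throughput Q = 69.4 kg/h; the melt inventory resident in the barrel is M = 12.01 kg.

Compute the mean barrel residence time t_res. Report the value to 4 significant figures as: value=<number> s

value=623.0 s

Convert throughput: Q = 69.4 kg/h = 69.4/3600 = 0.0192778 kg/s
t_res = M / Q_s = 12.01 ÷ 0.0192778 = 622.997 s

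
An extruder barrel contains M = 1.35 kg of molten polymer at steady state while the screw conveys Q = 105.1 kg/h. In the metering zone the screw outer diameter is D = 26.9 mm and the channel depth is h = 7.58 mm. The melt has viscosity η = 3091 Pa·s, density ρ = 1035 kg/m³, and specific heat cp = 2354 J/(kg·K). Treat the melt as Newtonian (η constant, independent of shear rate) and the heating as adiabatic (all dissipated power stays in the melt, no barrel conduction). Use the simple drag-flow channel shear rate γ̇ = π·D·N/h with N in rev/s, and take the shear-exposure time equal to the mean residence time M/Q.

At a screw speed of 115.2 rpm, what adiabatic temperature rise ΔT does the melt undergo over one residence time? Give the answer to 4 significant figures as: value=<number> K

value=26.88 K

Throughput in SI: Q_s = 105.1 kg/h ÷ 3600 s/h = 0.0291944 kg/s
t_res = M / Q_s = 1.35 / 0.0291944 = 46.2417 s
Geometry in metres: D = 26.9 mm → 0.0269 m, h = 7.58 mm → 0.00758 m; screw speed N = 115.2 rpm = 1.92 rev/s
Shear rate: γ̇ = πDN/h = π·0.0269·1.92/0.00758 = 21.4059 s⁻¹
ΔT = η·γ̇²·t_res / (ρ·cp) = 3091 · (21.4059)² · 46.2417 / (1035 · 2354) = 26.8815 K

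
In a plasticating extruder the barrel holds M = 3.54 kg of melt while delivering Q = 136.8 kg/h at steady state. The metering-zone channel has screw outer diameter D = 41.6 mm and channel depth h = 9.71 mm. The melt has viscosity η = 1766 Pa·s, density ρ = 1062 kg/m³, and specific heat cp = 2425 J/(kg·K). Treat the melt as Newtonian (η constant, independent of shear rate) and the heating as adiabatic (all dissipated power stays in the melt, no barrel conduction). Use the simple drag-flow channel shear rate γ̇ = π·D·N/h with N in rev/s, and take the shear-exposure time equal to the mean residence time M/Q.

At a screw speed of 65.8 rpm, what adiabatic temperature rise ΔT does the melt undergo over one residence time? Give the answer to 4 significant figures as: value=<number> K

Throughput in SI: Q_s = 136.8 kg/h ÷ 3600 s/h = 0.038 kg/s
t_res = M / Q_s = 3.54 ÷ 0.038 = 93.1579 s
Convert to SI: D = 0.0416 m, h = 0.00971 m, N = 65.8/60 = 1.09667 rev/s
γ̇ = π D N / h = (π)(0.0416)(1.09667) / 0.00971 = 14.7604 s⁻¹
ΔT = η·γ̇²·t_res / (ρ·cp) = 1766 · (14.7604)² · 93.1579 / (1062 · 2425) = 13.9178 K

value=13.92 K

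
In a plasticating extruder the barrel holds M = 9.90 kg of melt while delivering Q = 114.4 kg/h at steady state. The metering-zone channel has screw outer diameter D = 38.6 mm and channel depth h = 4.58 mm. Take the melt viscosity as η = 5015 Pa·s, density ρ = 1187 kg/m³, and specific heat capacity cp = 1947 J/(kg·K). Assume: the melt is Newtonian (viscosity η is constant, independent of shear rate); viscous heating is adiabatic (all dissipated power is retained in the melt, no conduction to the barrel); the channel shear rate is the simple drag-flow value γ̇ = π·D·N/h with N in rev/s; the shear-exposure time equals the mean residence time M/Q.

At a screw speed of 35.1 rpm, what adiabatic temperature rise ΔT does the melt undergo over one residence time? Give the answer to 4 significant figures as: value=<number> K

value=162.2 K

Convert throughput: Q = 114.4 kg/h = 114.4/3600 = 0.0317778 kg/s
t_res = M / Q_s = 9.90 / 0.0317778 = 311.538 s
Geometry in metres: D = 38.6 mm → 0.0386 m, h = 4.58 mm → 0.00458 m; screw speed N = 35.1 rpm = 0.585 rev/s
Shear rate: γ̇ = πDN/h = π·0.0386·0.585/0.00458 = 15.4891 s⁻¹
ΔT = η·γ̇²·t_res / (ρ·cp) = 5015 · (15.4891)² · 311.538 / (1187 · 1947) = 162.189 K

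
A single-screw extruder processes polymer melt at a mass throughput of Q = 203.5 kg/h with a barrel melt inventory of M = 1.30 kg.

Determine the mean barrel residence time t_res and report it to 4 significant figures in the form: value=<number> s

Convert throughput: Q = 203.5 kg/h = 203.5/3600 = 0.0565278 kg/s
Mean residence time: t_res = M/Q_s = 1.30 kg / 0.0565278 kg/s = 22.9975 s

value=23.00 s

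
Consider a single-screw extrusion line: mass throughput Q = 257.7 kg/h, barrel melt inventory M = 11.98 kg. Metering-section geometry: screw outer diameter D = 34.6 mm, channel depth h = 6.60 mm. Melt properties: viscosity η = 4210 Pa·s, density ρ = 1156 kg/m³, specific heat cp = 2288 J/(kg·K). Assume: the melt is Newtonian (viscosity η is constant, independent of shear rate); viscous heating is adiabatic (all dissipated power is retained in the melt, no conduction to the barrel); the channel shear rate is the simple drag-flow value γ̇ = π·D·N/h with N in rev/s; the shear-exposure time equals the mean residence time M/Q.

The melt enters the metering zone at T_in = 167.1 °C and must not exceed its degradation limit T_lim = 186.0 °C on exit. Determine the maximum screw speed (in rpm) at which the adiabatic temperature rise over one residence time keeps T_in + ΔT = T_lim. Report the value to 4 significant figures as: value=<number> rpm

value=30.69 rpm

Q_s = Q / 3600 = 257.7 / 3600 = 0.0715833 kg/s
t_res = M / Q_s = 11.98 / 0.0715833 = 167.357 s
Geometry in SI: D = 34.6 mm → 0.0346 m, h = 6.60 mm → 0.0066 m
ΔT_a = T_lim − T_in = 186.0 °C − 167.1 °C = 18.9 K
γ̇_max² = ΔT_a·ρ·cp/(η·t_res) = 18.9·1156·2288/(4210·167.357) = 70.9494 s⁻²
γ̇_max = √70.9494 = 8.42315 s⁻¹
N_max = γ̇_max h / (πD) = 8.42315·0.0066/(π·0.0346) = 0.511437 rev/s → ×60 = 30.6862 rpm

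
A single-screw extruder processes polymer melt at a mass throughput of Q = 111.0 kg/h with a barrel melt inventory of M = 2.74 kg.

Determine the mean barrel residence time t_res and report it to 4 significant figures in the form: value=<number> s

value=88.86 s

Convert throughput: Q = 111.0 kg/h = 111.0/3600 = 0.0308333 kg/s
t_res = M / Q_s = 2.74 ÷ 0.0308333 = 88.8649 s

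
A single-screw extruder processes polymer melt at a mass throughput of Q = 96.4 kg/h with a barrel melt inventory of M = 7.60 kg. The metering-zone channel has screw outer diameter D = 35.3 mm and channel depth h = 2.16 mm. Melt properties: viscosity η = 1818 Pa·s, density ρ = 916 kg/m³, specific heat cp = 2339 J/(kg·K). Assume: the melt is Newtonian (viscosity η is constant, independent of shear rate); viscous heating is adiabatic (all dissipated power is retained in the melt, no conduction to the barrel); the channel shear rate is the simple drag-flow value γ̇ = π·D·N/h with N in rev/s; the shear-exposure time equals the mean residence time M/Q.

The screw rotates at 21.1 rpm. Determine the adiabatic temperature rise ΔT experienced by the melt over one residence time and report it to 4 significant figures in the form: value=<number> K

Q_s = Q / 3600 = 96.4 / 3600 = 0.0267778 kg/s
t_res = M / Q_s = 7.60 / 0.0267778 = 283.817 s
Convert to SI: D = 0.0353 m, h = 0.00216 m, N = 21.1/60 = 0.351667 rev/s
Shear rate: γ̇ = πDN/h = π·0.0353·0.351667/0.00216 = 18.0552 s⁻¹
ΔT = η·γ̇²·t_res/(ρ·cp) = [1818 × 18.0552² × 283.817] / [916 × 2339] = 78.5075 K

value=78.51 K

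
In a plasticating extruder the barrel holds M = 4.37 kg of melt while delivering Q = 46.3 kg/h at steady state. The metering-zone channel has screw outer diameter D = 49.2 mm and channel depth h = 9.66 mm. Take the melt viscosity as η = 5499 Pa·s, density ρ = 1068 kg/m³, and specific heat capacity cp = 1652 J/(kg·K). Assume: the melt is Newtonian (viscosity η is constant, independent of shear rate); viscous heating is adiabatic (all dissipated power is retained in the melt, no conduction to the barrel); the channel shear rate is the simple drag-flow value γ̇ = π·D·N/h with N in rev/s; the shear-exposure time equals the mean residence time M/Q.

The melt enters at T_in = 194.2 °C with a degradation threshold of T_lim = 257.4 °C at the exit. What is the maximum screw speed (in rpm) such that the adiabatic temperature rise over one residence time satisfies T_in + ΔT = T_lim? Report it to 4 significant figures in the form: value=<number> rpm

value=28.97 rpm

Convert throughput: Q = 46.3 kg/h = 46.3/3600 = 0.0128611 kg/s
t_res = M / Q_s = 4.37 / 0.0128611 = 339.784 s
Convert to metres: D = 0.0492 m, h = 0.00966 m
ΔT_a = T_lim − T_in = 257.4 − 194.2 = 63.2 K
Invert ΔT = ηγ̇²t_res/(ρcp) for γ̇: γ̇_max² = ΔT_a ρ cp / (η t_res) = 63.2·1068·1652 / (5499·339.784) = 59.6776 s⁻²
γ̇_max = sqrt(59.6776) = 7.72513 s⁻¹
Solve γ̇ = πDN/h for N: N_max = γ̇_max·h/(π·D) = 7.72513 × 0.00966 / (π × 0.0492) = 0.482801 rev/s = 28.968 rpm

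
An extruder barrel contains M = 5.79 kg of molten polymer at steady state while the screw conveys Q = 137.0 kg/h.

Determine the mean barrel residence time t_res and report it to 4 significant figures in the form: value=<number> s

Convert throughput: Q = 137.0 kg/h = 137.0/3600 = 0.0380556 kg/s
Mean residence time: t_res = M/Q_s = 5.79 kg / 0.0380556 kg/s = 152.146 s

value=152.1 s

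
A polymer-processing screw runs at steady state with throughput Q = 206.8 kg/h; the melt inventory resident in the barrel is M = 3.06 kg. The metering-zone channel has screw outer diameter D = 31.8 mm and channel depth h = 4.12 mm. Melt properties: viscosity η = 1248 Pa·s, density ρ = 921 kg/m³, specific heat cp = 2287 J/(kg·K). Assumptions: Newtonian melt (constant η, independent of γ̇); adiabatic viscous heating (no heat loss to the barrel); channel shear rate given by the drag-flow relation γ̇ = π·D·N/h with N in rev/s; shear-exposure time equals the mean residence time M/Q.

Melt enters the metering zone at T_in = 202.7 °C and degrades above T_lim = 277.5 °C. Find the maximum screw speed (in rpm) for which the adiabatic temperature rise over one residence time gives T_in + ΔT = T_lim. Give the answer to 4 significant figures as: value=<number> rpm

Q_s = Q / 3600 = 206.8 / 3600 = 0.0574444 kg/s
t_res = M / Q_s = 3.06 ÷ 0.0574444 = 53.2689 s
Convert to metres: D = 0.0318 m, h = 0.00412 m
Allowable rise: ΔT_a = T_lim − T_in = 277.5 − 202.7 = 74.8 K
Invert ΔT = ηγ̇²t_res/(ρcp) for γ̇: γ̇_max² = ΔT_a ρ cp / (η t_res) = 74.8·921·2287 / (1248·53.2689) = 2369.95 s⁻²
Take the square root: γ̇_max = √(2369.95) = 48.6821 s⁻¹
N_max = γ̇_max·h / (π·D) = 48.6821 · 0.00412 / (π · 0.0318) = 2.00766 rev/s = 120.46 rpm

value=120.5 rpm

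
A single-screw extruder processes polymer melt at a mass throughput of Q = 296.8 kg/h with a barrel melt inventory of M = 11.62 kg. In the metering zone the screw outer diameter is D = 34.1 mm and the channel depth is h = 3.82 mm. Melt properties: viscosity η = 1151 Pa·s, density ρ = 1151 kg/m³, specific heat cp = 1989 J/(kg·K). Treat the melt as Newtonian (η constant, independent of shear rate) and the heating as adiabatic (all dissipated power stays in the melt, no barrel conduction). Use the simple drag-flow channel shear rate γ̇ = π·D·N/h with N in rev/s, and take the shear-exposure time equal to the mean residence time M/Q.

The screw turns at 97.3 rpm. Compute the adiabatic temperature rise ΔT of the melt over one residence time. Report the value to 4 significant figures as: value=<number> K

Convert throughput: Q = 296.8 kg/h = 296.8/3600 = 0.0824444 kg/s
t_res = M / Q_s = 11.62 / 0.0824444 = 140.943 s
Geometry in metres: D = 34.1 mm → 0.0341 m, h = 3.82 mm → 0.00382 m; screw speed N = 97.3 rpm = 1.62167 rev/s
γ̇ = π D N / h = (π)(0.0341)(1.62167) / 0.00382 = 45.4781 s⁻¹
ΔT = η·γ̇²·t_res/(ρ·cp) = [1151 × 45.4781² × 140.943] / [1151 × 1989] = 146.56 K

value=146.6 K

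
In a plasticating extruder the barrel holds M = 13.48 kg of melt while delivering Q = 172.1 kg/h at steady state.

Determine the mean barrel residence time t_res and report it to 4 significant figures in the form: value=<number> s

value=282.0 s

Q_s = Q / 3600 = 172.1 / 3600 = 0.0478056 kg/s
t_res = M / Q_s = 13.48 / 0.0478056 = 281.976 s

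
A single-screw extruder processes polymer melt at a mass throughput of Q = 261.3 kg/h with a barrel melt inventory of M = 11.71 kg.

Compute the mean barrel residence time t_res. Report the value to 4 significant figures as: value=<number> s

Throughput in SI: Q_s = 261.3 kg/h ÷ 3600 s/h = 0.0725833 kg/s
Mean residence time: t_res = M/Q_s = 11.71 kg / 0.0725833 kg/s = 161.332 s

value=161.3 s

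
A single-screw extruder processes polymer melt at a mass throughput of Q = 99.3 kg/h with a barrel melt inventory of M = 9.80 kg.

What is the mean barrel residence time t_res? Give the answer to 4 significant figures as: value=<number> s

Convert throughput: Q = 99.3 kg/h = 99.3/3600 = 0.0275833 kg/s
t_res = M / Q_s = 9.80 ÷ 0.0275833 = 355.287 s

value=355.3 s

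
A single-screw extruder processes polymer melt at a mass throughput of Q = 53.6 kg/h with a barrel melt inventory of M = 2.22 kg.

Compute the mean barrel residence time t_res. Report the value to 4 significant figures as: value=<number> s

value=149.1 s

Convert throughput: Q = 53.6 kg/h = 53.6/3600 = 0.0148889 kg/s
Mean residence time: t_res = M/Q_s = 2.22 kg / 0.0148889 kg/s = 149.104 s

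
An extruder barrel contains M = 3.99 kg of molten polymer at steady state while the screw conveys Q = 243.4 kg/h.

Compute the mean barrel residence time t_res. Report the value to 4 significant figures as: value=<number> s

value=59.01 s

Q_s = Q / 3600 = 243.4 / 3600 = 0.0676111 kg/s
Mean residence time: t_res = M/Q_s = 3.99 kg / 0.0676111 kg/s = 59.014 s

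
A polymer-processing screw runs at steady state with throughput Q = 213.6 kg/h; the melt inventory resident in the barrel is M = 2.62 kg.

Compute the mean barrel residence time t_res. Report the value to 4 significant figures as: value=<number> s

value=44.16 s

Throughput in SI: Q_s = 213.6 kg/h ÷ 3600 s/h = 0.0593333 kg/s
t_res = M / Q_s = 2.62 / 0.0593333 = 44.1573 s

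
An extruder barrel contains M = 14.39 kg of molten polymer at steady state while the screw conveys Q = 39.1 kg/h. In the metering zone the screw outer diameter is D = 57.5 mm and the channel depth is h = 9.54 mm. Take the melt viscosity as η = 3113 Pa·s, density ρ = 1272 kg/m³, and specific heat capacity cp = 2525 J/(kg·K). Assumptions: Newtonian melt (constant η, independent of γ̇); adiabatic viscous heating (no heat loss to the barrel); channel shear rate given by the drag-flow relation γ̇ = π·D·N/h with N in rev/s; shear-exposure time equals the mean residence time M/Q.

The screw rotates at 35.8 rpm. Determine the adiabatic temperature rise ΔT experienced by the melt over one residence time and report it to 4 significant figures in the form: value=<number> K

Q_s = Q / 3600 = 39.1 / 3600 = 0.0108611 kg/s
t_res = M / Q_s = 14.39 / 0.0108611 = 1324.91 s
D = 57.5 mm = 0.0575 m;  h = 9.54 mm = 0.00954 m;  N = 35.8 rpm / 60 = 0.596667 rev/s
γ̇ = π D N / h = (π)(0.0575)(0.596667) / 0.00954 = 11.298 s⁻¹
ΔT = η·γ̇²·t_res/(ρ·cp) = [3113 × 11.298² × 1324.91] / [1272 × 2525] = 163.915 K

value=163.9 K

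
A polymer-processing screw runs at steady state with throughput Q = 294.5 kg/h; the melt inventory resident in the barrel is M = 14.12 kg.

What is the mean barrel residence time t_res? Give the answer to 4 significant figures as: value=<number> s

value=172.6 s

Q_s = Q / 3600 = 294.5 / 3600 = 0.0818056 kg/s
t_res = M / Q_s = 14.12 ÷ 0.0818056 = 172.604 s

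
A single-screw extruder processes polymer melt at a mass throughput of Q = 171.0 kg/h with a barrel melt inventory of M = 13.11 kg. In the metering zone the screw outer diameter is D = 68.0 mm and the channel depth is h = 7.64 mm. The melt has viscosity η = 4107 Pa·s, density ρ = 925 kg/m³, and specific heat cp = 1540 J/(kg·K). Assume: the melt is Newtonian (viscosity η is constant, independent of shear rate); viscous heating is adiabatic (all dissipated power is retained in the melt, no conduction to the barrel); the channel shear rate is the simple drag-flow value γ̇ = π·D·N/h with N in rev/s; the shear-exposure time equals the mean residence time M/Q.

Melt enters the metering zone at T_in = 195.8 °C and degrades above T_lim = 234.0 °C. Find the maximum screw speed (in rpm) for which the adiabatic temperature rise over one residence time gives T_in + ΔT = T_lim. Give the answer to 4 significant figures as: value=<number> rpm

value=14.87 rpm

Convert throughput: Q = 171.0 kg/h = 171.0/3600 = 0.0475 kg/s
t_res = M / Q_s = 13.11 ÷ 0.0475 = 276 s
Geometry in SI: D = 68.0 mm → 0.068 m, h = 7.64 mm → 0.00764 m
ΔT_a = T_lim − T_in = 234.0 °C − 195.8 °C = 38.2 K
γ̇_max² = ΔT_a·ρ·cp/(η·t_res) = 38.2·925·1540/(4107·276) = 48.0056 s⁻²
γ̇_max = sqrt(48.0056) = 6.92861 s⁻¹
N_max = γ̇_max·h / (π·D) = 6.92861 · 0.00764 / (π · 0.068) = 0.247788 rev/s = 14.8673 rpm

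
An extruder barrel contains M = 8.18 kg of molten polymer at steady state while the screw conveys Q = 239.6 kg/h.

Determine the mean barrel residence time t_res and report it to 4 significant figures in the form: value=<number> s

Q_s = Q / 3600 = 239.6 / 3600 = 0.0665556 kg/s
t_res = M / Q_s = 8.18 ÷ 0.0665556 = 122.905 s

value=122.9 s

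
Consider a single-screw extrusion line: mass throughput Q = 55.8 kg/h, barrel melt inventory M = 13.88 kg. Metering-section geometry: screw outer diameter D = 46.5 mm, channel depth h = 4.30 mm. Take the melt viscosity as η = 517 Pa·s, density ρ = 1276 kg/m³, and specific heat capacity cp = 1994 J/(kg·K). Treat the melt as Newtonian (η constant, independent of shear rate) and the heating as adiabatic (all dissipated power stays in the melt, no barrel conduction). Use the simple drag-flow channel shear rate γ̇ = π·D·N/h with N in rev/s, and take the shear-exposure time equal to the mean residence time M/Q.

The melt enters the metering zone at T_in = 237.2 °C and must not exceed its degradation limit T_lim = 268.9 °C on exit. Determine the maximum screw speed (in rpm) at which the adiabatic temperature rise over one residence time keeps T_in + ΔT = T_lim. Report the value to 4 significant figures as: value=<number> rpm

Q_s = Q / 3600 = 55.8 / 3600 = 0.0155 kg/s
t_res = M / Q_s = 13.88 / 0.0155 = 895.484 s
Convert to metres: D = 0.0465 m, h = 0.0043 m
ΔT_a = T_lim − T_in = 268.9 − 237.2 = 31.7 K
γ̇_max² = ΔT_a·ρ·cp / (η·t_res) = [31.7 × 1276 × 1994] / [517 × 895.484] = 174.215 s⁻²
γ̇_max = √174.215 = 13.1991 s⁻¹
N_max = γ̇_max h / (πD) = 13.1991·0.0043/(π·0.0465) = 0.388516 rev/s → ×60 = 23.311 rpm

value=23.31 rpm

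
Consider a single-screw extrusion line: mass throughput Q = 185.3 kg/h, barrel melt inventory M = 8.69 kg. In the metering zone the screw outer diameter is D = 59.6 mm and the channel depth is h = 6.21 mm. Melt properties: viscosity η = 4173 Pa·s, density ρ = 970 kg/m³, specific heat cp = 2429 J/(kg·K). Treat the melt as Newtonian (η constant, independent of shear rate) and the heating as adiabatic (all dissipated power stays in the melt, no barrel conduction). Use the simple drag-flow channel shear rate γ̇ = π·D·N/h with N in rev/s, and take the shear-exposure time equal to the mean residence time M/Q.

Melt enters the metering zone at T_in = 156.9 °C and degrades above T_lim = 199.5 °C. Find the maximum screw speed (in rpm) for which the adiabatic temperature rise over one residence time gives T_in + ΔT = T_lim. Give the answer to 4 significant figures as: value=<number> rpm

Q_s = Q / 3600 = 185.3 / 3600 = 0.0514722 kg/s
Mean residence time: t_res = M/Q_s = 8.69 kg / 0.0514722 kg/s = 168.829 s
D = 59.6 mm = 0.0596 m;  h = 6.21 mm = 0.00621 m
Allowable rise: ΔT_a = T_lim − T_in = 199.5 − 156.9 = 42.6 K
Invert ΔT = ηγ̇²t_res/(ρcp) for γ̇: γ̇_max² = ΔT_a ρ cp / (η t_res) = 42.6·970·2429 / (4173·168.829) = 142.467 s⁻²
Take the square root: γ̇_max = √(142.467) = 11.9359 s⁻¹
N_max = γ̇_max h / (πD) = 11.9359·0.00621/(π·0.0596) = 0.39587 rev/s → ×60 = 23.7522 rpm

value=23.75 rpm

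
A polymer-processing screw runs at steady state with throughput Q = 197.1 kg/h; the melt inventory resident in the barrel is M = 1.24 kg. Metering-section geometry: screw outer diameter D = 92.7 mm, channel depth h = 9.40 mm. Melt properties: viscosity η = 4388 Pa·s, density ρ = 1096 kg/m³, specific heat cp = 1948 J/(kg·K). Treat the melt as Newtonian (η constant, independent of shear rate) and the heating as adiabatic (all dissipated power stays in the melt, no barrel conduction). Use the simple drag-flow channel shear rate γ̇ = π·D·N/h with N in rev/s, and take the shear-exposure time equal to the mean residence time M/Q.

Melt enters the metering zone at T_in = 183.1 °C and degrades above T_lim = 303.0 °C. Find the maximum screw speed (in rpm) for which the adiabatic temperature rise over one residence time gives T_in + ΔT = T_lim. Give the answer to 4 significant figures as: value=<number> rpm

value=98.29 rpm

Throughput in SI: Q_s = 197.1 kg/h ÷ 3600 s/h = 0.05475 kg/s
t_res = M / Q_s = 1.24 / 0.05475 = 22.6484 s
D = 92.7 mm = 0.0927 m;  h = 9.40 mm = 0.0094 m
ΔT_a = T_lim − T_in = 303.0 °C − 183.1 °C = 119.9 K
γ̇_max² = ΔT_a·ρ·cp / (η·t_res) = [119.9 × 1096 × 1948] / [4388 × 22.6484] = 2575.81 s⁻²
Take the square root: γ̇_max = √(2575.81) = 50.7525 s⁻¹
N_max = γ̇_max h / (πD) = 50.7525·0.0094/(π·0.0927) = 1.63816 rev/s → ×60 = 98.2894 rpm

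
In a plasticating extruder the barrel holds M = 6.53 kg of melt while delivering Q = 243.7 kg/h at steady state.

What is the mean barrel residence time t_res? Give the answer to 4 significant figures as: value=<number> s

value=96.46 s

Q_s = Q / 3600 = 243.7 / 3600 = 0.0676944 kg/s
t_res = M / Q_s = 6.53 ÷ 0.0676944 = 96.4629 s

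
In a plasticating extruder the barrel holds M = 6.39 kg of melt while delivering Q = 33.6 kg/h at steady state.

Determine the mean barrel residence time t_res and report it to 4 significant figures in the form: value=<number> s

value=684.6 s

Throughput in SI: Q_s = 33.6 kg/h ÷ 3600 s/h = 0.00933333 kg/s
t_res = M / Q_s = 6.39 ÷ 0.00933333 = 684.643 s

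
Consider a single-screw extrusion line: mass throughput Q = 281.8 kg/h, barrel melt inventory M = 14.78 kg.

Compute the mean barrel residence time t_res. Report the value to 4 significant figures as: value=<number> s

Q_s = Q / 3600 = 281.8 / 3600 = 0.0782778 kg/s
t_res = M / Q_s = 14.78 / 0.0782778 = 188.815 s

value=188.8 s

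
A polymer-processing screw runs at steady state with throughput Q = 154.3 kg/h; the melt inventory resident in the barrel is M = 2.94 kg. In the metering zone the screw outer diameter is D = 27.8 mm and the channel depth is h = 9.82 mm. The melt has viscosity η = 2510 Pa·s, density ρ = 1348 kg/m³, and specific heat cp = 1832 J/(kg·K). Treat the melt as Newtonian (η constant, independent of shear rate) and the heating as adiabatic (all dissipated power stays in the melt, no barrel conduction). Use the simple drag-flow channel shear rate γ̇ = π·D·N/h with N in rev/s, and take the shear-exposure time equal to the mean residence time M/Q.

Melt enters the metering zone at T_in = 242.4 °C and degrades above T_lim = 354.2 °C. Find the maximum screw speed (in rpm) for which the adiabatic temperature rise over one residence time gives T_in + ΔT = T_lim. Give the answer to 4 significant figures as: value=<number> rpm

Convert throughput: Q = 154.3 kg/h = 154.3/3600 = 0.0428611 kg/s
Mean residence time: t_res = M/Q_s = 2.94 kg / 0.0428611 kg/s = 68.5936 s
Geometry in SI: D = 27.8 mm → 0.0278 m, h = 9.82 mm → 0.00982 m
ΔT_a = T_lim − T_in = 354.2 − 242.4 = 111.8 K
γ̇_max² = ΔT_a·ρ·cp/(η·t_res) = 111.8·1348·1832/(2510·68.5936) = 1603.61 s⁻²
γ̇_max = sqrt(1603.61) = 40.0451 s⁻¹
N_max = γ̇_max·h / (π·D) = 40.0451 · 0.00982 / (π · 0.0278) = 4.50263 rev/s = 270.158 rpm

value=270.2 rpm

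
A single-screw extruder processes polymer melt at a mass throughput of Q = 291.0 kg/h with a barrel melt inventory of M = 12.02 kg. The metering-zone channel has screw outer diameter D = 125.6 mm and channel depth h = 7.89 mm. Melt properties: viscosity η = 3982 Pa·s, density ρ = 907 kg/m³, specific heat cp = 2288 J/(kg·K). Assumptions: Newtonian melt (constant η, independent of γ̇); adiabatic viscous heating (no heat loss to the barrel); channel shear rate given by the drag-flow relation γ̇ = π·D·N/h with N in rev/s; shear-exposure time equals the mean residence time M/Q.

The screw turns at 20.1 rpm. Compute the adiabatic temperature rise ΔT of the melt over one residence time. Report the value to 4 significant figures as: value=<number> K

Convert throughput: Q = 291.0 kg/h = 291.0/3600 = 0.0808333 kg/s
t_res = M / Q_s = 12.02 / 0.0808333 = 148.701 s
Convert to SI: D = 0.1256 m, h = 0.00789 m, N = 20.1/60 = 0.335 rev/s
γ̇ = π D N / h = (π)(0.1256)(0.335) / 0.00789 = 16.7536 s⁻¹
Adiabatic rise: ΔT = η γ̇² t_res / (ρ cp) = 3982·(16.7536)²·148.701 / (907·2288) = 80.0878 K

value=80.09 K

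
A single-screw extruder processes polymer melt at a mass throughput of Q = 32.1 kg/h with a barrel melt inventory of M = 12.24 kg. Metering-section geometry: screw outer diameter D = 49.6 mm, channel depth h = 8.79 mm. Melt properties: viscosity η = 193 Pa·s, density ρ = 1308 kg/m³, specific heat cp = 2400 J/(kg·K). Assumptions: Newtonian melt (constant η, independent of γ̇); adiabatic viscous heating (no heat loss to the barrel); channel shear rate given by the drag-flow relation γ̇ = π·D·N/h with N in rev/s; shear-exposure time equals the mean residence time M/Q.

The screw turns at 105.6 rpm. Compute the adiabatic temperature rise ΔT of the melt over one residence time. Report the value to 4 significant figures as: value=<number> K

value=82.15 K

Q_s = Q / 3600 = 32.1 / 3600 = 0.00891667 kg/s
t_res = M / Q_s = 12.24 ÷ 0.00891667 = 1372.71 s
Geometry in metres: D = 49.6 mm → 0.0496 m, h = 8.79 mm → 0.00879 m; screw speed N = 105.6 rpm = 1.76 rev/s
γ̇ = π D N / h = (π)(0.0496)(1.76) / 0.00879 = 31.2001 s⁻¹
ΔT = η·γ̇²·t_res/(ρ·cp) = [193 × 31.2001² × 1372.71] / [1308 × 2400] = 82.1538 K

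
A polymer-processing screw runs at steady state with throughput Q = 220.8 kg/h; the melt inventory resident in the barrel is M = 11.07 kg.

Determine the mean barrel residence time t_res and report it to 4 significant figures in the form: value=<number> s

Convert throughput: Q = 220.8 kg/h = 220.8/3600 = 0.0613333 kg/s
t_res = M / Q_s = 11.07 / 0.0613333 = 180.489 s

value=180.5 s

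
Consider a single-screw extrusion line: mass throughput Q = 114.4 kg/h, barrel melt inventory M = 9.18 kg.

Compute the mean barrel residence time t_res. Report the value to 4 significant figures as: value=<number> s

value=288.9 s

Q_s = Q / 3600 = 114.4 / 3600 = 0.0317778 kg/s
t_res = M / Q_s = 9.18 ÷ 0.0317778 = 288.881 s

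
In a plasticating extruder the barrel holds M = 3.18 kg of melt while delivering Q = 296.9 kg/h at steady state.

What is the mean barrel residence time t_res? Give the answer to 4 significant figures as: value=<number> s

Throughput in SI: Q_s = 296.9 kg/h ÷ 3600 s/h = 0.0824722 kg/s
t_res = M / Q_s = 3.18 / 0.0824722 = 38.5584 s

value=38.56 s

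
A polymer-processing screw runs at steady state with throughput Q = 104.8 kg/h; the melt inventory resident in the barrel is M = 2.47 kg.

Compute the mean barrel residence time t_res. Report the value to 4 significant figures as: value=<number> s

value=84.85 s

Convert throughput: Q = 104.8 kg/h = 104.8/3600 = 0.0291111 kg/s
t_res = M / Q_s = 2.47 / 0.0291111 = 84.8473 s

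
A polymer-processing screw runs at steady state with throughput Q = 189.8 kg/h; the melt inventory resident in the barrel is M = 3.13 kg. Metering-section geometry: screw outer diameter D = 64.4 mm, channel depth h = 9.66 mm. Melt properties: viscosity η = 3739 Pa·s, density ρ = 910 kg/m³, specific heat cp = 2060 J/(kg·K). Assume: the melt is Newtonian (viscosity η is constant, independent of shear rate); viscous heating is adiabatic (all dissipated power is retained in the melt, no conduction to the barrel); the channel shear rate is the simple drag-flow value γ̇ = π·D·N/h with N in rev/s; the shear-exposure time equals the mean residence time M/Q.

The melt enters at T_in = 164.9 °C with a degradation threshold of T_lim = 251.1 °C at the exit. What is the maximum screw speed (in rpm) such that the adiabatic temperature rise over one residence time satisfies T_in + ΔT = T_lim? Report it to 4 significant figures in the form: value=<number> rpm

value=77.29 rpm

Q_s = Q / 3600 = 189.8 / 3600 = 0.0527222 kg/s
t_res = M / Q_s = 3.13 ÷ 0.0527222 = 59.3678 s
Convert to metres: D = 0.0644 m, h = 0.00966 m
ΔT_a = T_lim − T_in = 251.1 °C − 164.9 °C = 86.2 K
γ̇_max² = ΔT_a·ρ·cp / (η·t_res) = [86.2 × 910 × 2060] / [3739 × 59.3678] = 727.964 s⁻²
γ̇_max = √727.964 = 26.9808 s⁻¹
N_max = γ̇_max h / (πD) = 26.9808·0.00966/(π·0.0644) = 1.28824 rev/s → ×60 = 77.2943 rpm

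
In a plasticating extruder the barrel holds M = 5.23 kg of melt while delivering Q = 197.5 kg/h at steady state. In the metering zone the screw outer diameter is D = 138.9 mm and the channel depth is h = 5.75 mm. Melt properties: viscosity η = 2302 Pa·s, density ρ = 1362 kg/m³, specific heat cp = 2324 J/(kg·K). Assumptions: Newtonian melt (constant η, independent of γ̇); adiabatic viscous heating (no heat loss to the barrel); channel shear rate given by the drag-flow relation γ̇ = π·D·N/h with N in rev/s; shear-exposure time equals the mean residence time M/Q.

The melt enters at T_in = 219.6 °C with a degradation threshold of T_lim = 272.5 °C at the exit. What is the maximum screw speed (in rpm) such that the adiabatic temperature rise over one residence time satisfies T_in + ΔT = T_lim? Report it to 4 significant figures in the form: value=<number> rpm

value=21.84 rpm

Convert throughput: Q = 197.5 kg/h = 197.5/3600 = 0.0548611 kg/s
t_res = M / Q_s = 5.23 / 0.0548611 = 95.3316 s
D = 138.9 mm = 0.1389 m;  h = 5.75 mm = 0.00575 m
ΔT_a = T_lim − T_in = 272.5 °C − 219.6 °C = 52.9 K
γ̇_max² = ΔT_a·ρ·cp / (η·t_res) = [52.9 × 1362 × 2324] / [2302 × 95.3316] = 763.003 s⁻²
Take the square root: γ̇_max = √(763.003) = 27.6225 s⁻¹
N_max = γ̇_max·h / (π·D) = 27.6225 · 0.00575 / (π · 0.1389) = 0.363981 rev/s = 21.8389 rpm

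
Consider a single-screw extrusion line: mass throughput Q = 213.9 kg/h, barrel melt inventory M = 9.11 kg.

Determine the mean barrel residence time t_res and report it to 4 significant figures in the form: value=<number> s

value=153.3 s

Throughput in SI: Q_s = 213.9 kg/h ÷ 3600 s/h = 0.0594167 kg/s
Mean residence time: t_res = M/Q_s = 9.11 kg / 0.0594167 kg/s = 153.324 s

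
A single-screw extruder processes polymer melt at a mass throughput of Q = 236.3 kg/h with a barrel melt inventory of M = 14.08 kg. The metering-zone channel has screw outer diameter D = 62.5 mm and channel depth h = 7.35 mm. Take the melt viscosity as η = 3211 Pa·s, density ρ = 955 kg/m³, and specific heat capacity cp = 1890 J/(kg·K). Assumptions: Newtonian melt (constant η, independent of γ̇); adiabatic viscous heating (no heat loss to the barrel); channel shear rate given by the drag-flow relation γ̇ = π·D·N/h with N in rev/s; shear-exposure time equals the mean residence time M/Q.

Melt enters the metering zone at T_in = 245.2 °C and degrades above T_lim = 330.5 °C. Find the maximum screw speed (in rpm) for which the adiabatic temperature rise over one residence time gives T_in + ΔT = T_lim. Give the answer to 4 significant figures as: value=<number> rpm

value=33.58 rpm

Throughput in SI: Q_s = 236.3 kg/h ÷ 3600 s/h = 0.0656389 kg/s
t_res = M / Q_s = 14.08 / 0.0656389 = 214.507 s
Geometry in SI: D = 62.5 mm → 0.0625 m, h = 7.35 mm → 0.00735 m
Allowable rise: ΔT_a = T_lim − T_in = 330.5 − 245.2 = 85.3 K
γ̇_max² = ΔT_a·ρ·cp/(η·t_res) = 85.3·955·1890/(3211·214.507) = 223.528 s⁻²
Take the square root: γ̇_max = √(223.528) = 14.9509 s⁻¹
N_max = γ̇_max h / (πD) = 14.9509·0.00735/(π·0.0625) = 0.559659 rev/s → ×60 = 33.5796 rpm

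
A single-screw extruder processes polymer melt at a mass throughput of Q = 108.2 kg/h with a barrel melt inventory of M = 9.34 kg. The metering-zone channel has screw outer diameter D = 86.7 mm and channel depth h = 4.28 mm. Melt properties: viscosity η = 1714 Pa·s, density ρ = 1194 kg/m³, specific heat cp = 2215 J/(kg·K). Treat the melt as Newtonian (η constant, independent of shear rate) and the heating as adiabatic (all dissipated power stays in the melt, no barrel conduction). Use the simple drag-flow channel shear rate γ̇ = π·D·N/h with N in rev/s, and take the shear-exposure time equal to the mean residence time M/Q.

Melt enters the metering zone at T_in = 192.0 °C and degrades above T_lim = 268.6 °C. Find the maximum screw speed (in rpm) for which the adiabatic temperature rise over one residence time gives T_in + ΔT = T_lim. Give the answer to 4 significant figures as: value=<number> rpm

value=18.39 rpm

Throughput in SI: Q_s = 108.2 kg/h ÷ 3600 s/h = 0.0300556 kg/s
t_res = M / Q_s = 9.34 / 0.0300556 = 310.758 s
Geometry in SI: D = 86.7 mm → 0.0867 m, h = 4.28 mm → 0.00428 m
Allowable rise: ΔT_a = T_lim − T_in = 268.6 − 192.0 = 76.6 K
Invert ΔT = ηγ̇²t_res/(ρcp) for γ̇: γ̇_max² = ΔT_a ρ cp / (η t_res) = 76.6·1194·2215 / (1714·310.758) = 380.342 s⁻²
γ̇_max = sqrt(380.342) = 19.5024 s⁻¹
N_max = γ̇_max h / (πD) = 19.5024·0.00428/(π·0.0867) = 0.306451 rev/s → ×60 = 18.3871 rpm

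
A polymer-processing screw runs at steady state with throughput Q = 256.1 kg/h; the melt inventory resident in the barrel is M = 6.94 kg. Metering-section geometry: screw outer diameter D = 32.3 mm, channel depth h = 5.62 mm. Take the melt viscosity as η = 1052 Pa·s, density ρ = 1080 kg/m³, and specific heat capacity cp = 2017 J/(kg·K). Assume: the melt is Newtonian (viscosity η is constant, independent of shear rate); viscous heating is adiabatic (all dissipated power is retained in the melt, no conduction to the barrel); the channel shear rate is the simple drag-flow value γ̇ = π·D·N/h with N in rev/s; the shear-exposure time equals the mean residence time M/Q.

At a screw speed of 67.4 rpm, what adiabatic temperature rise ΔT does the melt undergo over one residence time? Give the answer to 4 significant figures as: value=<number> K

value=19.38 K

Q_s = Q / 3600 = 256.1 / 3600 = 0.0711389 kg/s
t_res = M / Q_s = 6.94 ÷ 0.0711389 = 97.5556 s
D = 32.3 mm = 0.0323 m;  h = 5.62 mm = 0.00562 m;  N = 67.4 rpm / 60 = 1.12333 rev/s
γ̇ = π·D·N / h = π · 0.0323 · 1.12333 / 0.00562 = 20.2827 s⁻¹
ΔT = η·γ̇²·t_res/(ρ·cp) = [1052 × 20.2827² × 97.5556] / [1080 × 2017] = 19.3815 K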